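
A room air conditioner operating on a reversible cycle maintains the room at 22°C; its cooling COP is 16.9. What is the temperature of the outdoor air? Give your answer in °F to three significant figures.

COP_R = T_C/(T_H − T_C) gives T_H − T_C = T_C/COP.
With T_C = 295.15 K, T_H = 295.15 × (1 + 1/16.9) = 312.61 K.
Converting, 312.61 K = 103.04°F.

103 °F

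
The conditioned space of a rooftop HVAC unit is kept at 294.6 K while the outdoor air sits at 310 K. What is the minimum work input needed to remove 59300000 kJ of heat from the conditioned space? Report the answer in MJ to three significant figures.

The reservoir spacing is ΔT = 310 − 294.6 = 15.40 K.
The reversible limit is COP_R = T_C/ΔT = 19.13, so W_min = Q_C/COP = Q_C·ΔT/T_C.
W_min = 59300000 × 15.40/294.60 = 3100000 kJ = 3100 MJ.

3100 MJ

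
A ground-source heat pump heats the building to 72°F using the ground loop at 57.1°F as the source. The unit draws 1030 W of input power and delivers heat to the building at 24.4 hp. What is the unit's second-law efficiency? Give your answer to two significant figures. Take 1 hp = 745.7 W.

Converting, Q̇_H = 24.40 hp = 18200 W, so COP_actual = Q̇_H/Ẇ = 18200/1030 = 17.67.
In absolute terms T_C = 287.09 K and T_H = 295.37 K, so ΔT = 8.278 K.
COP_Carnot = T_H/ΔT = 295.37/8.278 = 35.68.
η_II = COP_actual/COP_Carnot = 17.67/35.68 = 0.4951.

0.50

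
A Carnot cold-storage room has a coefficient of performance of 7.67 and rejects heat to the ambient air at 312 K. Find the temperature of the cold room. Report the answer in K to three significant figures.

For a Carnot refrigerator COP_R = T_C/(T_H − T_C), so T_C = COP·T_H/(1 + COP).
With T_H = 312.00 K, T_C = 7.67 × 312.00/8.670 = 276.01 K.

276 K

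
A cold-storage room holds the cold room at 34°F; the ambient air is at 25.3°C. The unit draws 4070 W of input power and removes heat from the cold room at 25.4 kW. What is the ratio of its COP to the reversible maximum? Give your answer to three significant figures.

Converting, Q̇_C = 25.40 kW = 25400 W, so COP_actual = Q̇_C/Ẇ = 25400/4070 = 6.241.
In absolute terms T_C = 274.26 K and T_H = 298.45 K, so ΔT = 24.19 K.
COP_Carnot = T_C/ΔT = 274.26/24.19 = 11.34.
η_II = COP_actual/COP_Carnot = 6.241/11.34 = 0.5504.

0.550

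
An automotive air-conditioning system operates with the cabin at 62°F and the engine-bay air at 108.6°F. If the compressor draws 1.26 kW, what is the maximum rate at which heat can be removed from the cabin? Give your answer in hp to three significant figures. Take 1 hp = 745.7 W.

In absolute terms T_C = 289.82 K and T_H = 315.71 K, so ΔT = 25.89 K.
COP_Carnot = T_C/ΔT = 289.82/25.89 = 11.19.
Q̇_max = COP_Carnot × Ẇ = 11.19 × 1.260 kW = 14.11 kW = 18.92 hp.

18.9 hp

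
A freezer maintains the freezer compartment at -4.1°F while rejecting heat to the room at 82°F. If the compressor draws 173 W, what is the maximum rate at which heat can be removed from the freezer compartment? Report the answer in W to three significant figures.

915 W

In absolute terms T_C = 253.09 K and T_H = 300.93 K, so ΔT = 47.83 K.
COP_Carnot = T_C/ΔT = 253.09/47.83 = 5.291.
Q̇_max = COP_Carnot × Ẇ = 5.291 × 173.0 W = 915.4 W.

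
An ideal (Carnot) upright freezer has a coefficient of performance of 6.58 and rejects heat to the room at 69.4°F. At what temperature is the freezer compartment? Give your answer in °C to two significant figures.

-18 °C

For a Carnot refrigerator COP_R = T_C/(T_H − T_C), so T_C = COP·T_H/(1 + COP).
With T_H = 293.93 K, T_C = 6.58 × 293.93/7.580 = 255.15 K.
Converting, 255.15 K = -18.00°C.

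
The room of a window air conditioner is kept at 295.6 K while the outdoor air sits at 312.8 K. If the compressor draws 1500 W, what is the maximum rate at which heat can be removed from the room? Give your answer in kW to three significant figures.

25.8 kW

The reservoir spacing is ΔT = 312.8 − 295.6 = 17.20 K.
COP_Carnot = T_C/ΔT = 295.60/17.20 = 17.19.
Q̇_max = COP_Carnot × Ẇ = 17.19 × 1500 W = 25780 W = 25.78 kW.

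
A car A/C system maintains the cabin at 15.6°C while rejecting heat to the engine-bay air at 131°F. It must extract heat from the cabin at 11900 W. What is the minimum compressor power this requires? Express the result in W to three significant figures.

In absolute terms T_C = 288.75 K and T_H = 328.15 K, so ΔT = 39.40 K.
COP_Carnot = T_C/ΔT = 288.75/39.40 = 7.329.
Ẇ_min = Q̇/COP_Carnot = 11900/7.329 = 1624 W.

1620 W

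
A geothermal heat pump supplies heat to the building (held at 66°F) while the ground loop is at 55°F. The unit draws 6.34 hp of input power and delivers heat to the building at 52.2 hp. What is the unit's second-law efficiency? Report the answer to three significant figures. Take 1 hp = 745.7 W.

COP_actual = Q̇_H/Ẇ = 52.20/6.340 = 8.233.
In absolute terms T_C = 285.93 K and T_H = 292.04 K, so ΔT = 6.111 K.
COP_Carnot = T_H/ΔT = 292.04/6.111 = 47.79.
η_II = COP_actual/COP_Carnot = 8.233/47.79 = 0.1723.

0.172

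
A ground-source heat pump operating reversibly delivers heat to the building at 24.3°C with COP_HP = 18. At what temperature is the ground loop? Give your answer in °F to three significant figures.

COP_HP = T_H/(T_H − T_C) gives T_H − T_C = T_H/COP.
With T_H = 297.45 K, T_C = 297.45 × (1 − 1/18) = 280.92 K.
Converting, 280.92 K = 45.99°F.

46.0 °F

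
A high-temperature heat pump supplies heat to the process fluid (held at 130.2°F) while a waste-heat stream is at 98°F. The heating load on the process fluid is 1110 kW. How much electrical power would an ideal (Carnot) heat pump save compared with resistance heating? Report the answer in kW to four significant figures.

1049 kW

In absolute terms T_C = 309.82 K and T_H = 327.71 K, so ΔT = 17.89 K.
COP_Carnot = T_H/ΔT = 327.71/17.89 = 18.32.
Resistance heating needs Ẇ_res = Q̇_H = 1110 kW; the reversible heat pump needs only Ẇ_hp = Q̇_H/COP = 60.59 kW.
Saving = 1110 − 60.59 = 1049 kW.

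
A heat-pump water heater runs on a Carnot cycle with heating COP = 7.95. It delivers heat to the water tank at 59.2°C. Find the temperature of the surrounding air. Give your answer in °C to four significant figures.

COP_HP = T_H/(T_H − T_C) gives T_H − T_C = T_H/COP.
With T_H = 332.35 K, T_C = 332.35 × (1 − 1/7.95) = 290.54 K.
Converting, 290.54 K = 17.39°C.

17.39 °C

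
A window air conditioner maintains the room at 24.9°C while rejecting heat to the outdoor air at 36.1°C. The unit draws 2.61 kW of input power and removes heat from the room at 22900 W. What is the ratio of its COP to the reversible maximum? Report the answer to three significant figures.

0.330

Converting, Q̇_C = 22900 W = 22.90 kW, so COP_actual = Q̇_C/Ẇ = 22.90/2.610 = 8.774.
In absolute terms T_C = 298.05 K and T_H = 309.25 K, so ΔT = 11.20 K.
COP_Carnot = T_C/ΔT = 298.05/11.20 = 26.61.
η_II = COP_actual/COP_Carnot = 8.774/26.61 = 0.3297.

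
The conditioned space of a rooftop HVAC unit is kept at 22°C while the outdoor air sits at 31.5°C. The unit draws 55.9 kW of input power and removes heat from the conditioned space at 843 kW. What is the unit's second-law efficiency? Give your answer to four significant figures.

0.4854

COP_actual = Q̇_C/Ẇ = 843.0/55.90 = 15.08.
In absolute terms T_C = 295.15 K and T_H = 304.65 K, so ΔT = 9.500 K.
COP_Carnot = T_C/ΔT = 295.15/9.500 = 31.07.
η_II = COP_actual/COP_Carnot = 15.08/31.07 = 0.4854.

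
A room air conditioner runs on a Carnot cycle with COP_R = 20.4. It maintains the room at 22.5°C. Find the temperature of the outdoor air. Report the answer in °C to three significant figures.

COP_R = T_C/(T_H − T_C) gives T_H − T_C = T_C/COP.
With T_C = 295.65 K, T_H = 295.65 × (1 + 1/20.4) = 310.14 K.
Converting, 310.14 K = 36.99°C.

37.0 °C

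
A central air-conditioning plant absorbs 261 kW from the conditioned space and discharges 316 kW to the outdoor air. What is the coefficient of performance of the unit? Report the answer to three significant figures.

4.75

The first law gives Q̇_H = Q̇_C + Ẇ, so the three rates are Q̇_C = 261.0, Q̇_H = 316.0, Ẇ = 55.00 kW.
COP_R = Q̇_C/Ẇ = 261.0/55.00 = 4.745.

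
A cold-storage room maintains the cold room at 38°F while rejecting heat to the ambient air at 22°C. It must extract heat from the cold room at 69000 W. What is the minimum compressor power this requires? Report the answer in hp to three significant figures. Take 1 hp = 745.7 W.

In absolute terms T_C = 276.48 K and T_H = 295.15 K, so ΔT = 18.67 K.
COP_Carnot = T_C/ΔT = 276.48/18.67 = 14.81.
Ẇ_min = Q̇/COP_Carnot = 69000/14.81 = 4659 W = 6.247 hp.

6.25 hp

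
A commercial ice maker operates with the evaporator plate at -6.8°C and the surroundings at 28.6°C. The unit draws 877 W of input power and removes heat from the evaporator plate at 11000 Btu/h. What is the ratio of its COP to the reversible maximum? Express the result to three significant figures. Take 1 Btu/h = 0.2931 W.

Converting, Q̇_C = 11000 Btu/h = 3224 W, so COP_actual = Q̇_C/Ẇ = 3224/877.0 = 3.676.
In absolute terms T_C = 266.35 K and T_H = 301.75 K, so ΔT = 35.40 K.
COP_Carnot = T_C/ΔT = 266.35/35.40 = 7.524.
η_II = COP_actual/COP_Carnot = 3.676/7.524 = 0.4886.

0.489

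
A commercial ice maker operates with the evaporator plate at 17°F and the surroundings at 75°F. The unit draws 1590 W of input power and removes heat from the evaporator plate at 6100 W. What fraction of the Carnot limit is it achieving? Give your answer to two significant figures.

COP_actual = Q̇_C/Ẇ = 6100/1590 = 3.836.
In absolute terms T_C = 264.82 K and T_H = 297.04 K, so ΔT = 32.22 K.
COP_Carnot = T_C/ΔT = 264.82/32.22 = 8.218.
η_II = COP_actual/COP_Carnot = 3.836/8.218 = 0.4668.

0.47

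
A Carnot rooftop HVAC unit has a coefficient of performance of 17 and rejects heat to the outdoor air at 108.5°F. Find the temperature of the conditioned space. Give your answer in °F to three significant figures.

76.9 °F

For a Carnot refrigerator COP_R = T_C/(T_H − T_C), so T_C = COP·T_H/(1 + COP).
With T_H = 315.65 K, T_C = 17 × 315.65/18.00 = 298.11 K.
Converting, 298.11 K = 76.93°F.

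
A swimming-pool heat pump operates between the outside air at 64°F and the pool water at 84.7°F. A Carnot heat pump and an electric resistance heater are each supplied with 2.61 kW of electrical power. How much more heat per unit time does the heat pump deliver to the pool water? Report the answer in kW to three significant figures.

In absolute terms T_C = 290.93 K and T_H = 302.43 K, so ΔT = 11.50 K.
COP_Carnot = T_H/ΔT = 302.43/11.50 = 26.30.
The heat pump delivers Q̇_H = COP × Ẇ = 68.64 kW; the resistance heater delivers Ẇ = 2.610 kW.
Extra = (COP − 1)·Ẇ = 66.03 kW.

66.0 kW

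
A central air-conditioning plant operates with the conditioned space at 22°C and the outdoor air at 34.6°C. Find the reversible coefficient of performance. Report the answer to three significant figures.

In absolute terms T_C = 295.15 K and T_H = 307.75 K, so ΔT = 12.60 K.
For a reversible cycle, COP_Carnot = T_C/ΔT = 295.15/12.60 = 23.42.

23.4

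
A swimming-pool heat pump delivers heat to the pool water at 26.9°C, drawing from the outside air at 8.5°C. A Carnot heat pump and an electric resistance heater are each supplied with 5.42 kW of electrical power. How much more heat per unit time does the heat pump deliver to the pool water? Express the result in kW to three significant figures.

83.0 kW

In absolute terms T_C = 281.65 K and T_H = 300.05 K, so ΔT = 18.40 K.
COP_Carnot = T_H/ΔT = 300.05/18.40 = 16.31.
The heat pump delivers Q̇_H = COP × Ẇ = 88.38 kW; the resistance heater delivers Ẇ = 5.420 kW.
Extra = (COP − 1)·Ẇ = 82.96 kW.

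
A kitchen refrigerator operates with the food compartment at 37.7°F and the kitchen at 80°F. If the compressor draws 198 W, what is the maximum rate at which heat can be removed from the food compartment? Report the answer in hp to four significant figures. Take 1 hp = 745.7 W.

In absolute terms T_C = 276.32 K and T_H = 299.82 K, so ΔT = 23.50 K.
COP_Carnot = T_C/ΔT = 276.32/23.50 = 11.76.
Q̇_max = COP_Carnot × Ẇ = 11.76 × 198.0 W = 2328 W = 3.122 hp.

3.122 hp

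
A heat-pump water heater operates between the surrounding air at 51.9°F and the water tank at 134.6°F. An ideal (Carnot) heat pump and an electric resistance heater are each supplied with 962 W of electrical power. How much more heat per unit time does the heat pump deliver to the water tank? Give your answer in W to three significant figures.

5950 W

In absolute terms T_C = 284.21 K and T_H = 330.15 K, so ΔT = 45.94 K.
COP_Carnot = T_H/ΔT = 330.15/45.94 = 7.186.
The heat pump delivers Q̇_H = COP × Ẇ = 6913 W; the resistance heater delivers Ẇ = 962.0 W.
Extra = (COP − 1)·Ẇ = 5951 W.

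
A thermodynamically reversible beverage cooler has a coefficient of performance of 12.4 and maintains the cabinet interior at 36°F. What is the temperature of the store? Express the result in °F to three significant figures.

76.0 °F

COP_R = T_C/(T_H − T_C) gives T_H − T_C = T_C/COP.
With T_C = 275.37 K, T_H = 275.37 × (1 + 1/12.4) = 297.58 K.
Converting, 297.58 K = 75.97°F.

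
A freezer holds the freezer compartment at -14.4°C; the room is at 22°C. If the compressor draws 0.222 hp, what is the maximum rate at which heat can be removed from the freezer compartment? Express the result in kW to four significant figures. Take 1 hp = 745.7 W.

1.177 kW

In absolute terms T_C = 258.75 K and T_H = 295.15 K, so ΔT = 36.40 K.
COP_Carnot = T_C/ΔT = 258.75/36.40 = 7.109.
Q̇_max = COP_Carnot × Ẇ = 7.109 × 0.2220 hp = 1.578 hp = 1.177 kW.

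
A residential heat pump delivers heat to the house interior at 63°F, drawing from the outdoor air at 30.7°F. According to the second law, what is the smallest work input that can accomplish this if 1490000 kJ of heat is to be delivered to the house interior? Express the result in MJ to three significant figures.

In absolute terms T_C = 272.43 K and T_H = 290.37 K, so ΔT = 17.94 K.
The reversible limit is COP_HP = T_H/ΔT = 16.18, so W_min = Q_H/COP = Q_H·ΔT/T_H.
W_min = 1490000 × 17.94/290.37 = 92080 kJ = 92.08 MJ.

92.1 MJ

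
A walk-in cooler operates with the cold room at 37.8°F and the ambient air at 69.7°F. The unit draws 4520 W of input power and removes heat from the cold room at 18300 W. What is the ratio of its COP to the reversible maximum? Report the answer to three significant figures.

COP_actual = Q̇_C/Ẇ = 18300/4520 = 4.049.
In absolute terms T_C = 276.37 K and T_H = 294.09 K, so ΔT = 17.72 K.
COP_Carnot = T_C/ΔT = 276.37/17.72 = 15.59.
η_II = COP_actual/COP_Carnot = 4.049/15.59 = 0.2596.

0.260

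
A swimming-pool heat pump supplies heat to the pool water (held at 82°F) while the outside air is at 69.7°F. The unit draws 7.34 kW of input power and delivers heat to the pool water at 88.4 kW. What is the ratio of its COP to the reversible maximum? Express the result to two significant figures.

COP_actual = Q̇_H/Ẇ = 88.40/7.340 = 12.04.
In absolute terms T_C = 294.09 K and T_H = 300.93 K, so ΔT = 6.833 K.
COP_Carnot = T_H/ΔT = 300.93/6.833 = 44.04.
η_II = COP_actual/COP_Carnot = 12.04/44.04 = 0.2735.

0.27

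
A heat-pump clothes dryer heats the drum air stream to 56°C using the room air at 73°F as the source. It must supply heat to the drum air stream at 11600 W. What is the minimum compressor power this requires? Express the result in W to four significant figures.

In absolute terms T_C = 295.93 K and T_H = 329.15 K, so ΔT = 33.22 K.
COP_Carnot = T_H/ΔT = 329.15/33.22 = 9.908.
Ẇ_min = Q̇/COP_Carnot = 11600/9.908 = 1171 W.

1171 W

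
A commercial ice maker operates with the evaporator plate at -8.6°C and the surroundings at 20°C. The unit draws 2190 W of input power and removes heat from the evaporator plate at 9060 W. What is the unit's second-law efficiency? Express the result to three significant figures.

COP_actual = Q̇_C/Ẇ = 9060/2190 = 4.137.
In absolute terms T_C = 264.55 K and T_H = 293.15 K, so ΔT = 28.60 K.
COP_Carnot = T_C/ΔT = 264.55/28.60 = 9.250.
η_II = COP_actual/COP_Carnot = 4.137/9.250 = 0.4472.

0.447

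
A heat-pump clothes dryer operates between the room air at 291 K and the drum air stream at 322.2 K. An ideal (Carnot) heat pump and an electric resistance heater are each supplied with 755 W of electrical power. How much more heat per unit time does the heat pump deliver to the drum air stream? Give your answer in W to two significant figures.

7000 W

The reservoir spacing is ΔT = 322.2 − 291 = 31.20 K.
COP_Carnot = T_H/ΔT = 322.20/31.20 = 10.33.
The heat pump delivers Q̇_H = COP × Ẇ = 7797 W; the resistance heater delivers Ẇ = 755.0 W.
Extra = (COP − 1)·Ẇ = 7042 W.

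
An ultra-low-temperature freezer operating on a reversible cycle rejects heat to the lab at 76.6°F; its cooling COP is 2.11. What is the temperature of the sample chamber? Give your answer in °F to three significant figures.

-95.8 °F

For a Carnot refrigerator COP_R = T_C/(T_H − T_C), so T_C = COP·T_H/(1 + COP).
With T_H = 297.93 K, T_C = 2.11 × 297.93/3.110 = 202.13 K.
Converting, 202.13 K = -95.83°F.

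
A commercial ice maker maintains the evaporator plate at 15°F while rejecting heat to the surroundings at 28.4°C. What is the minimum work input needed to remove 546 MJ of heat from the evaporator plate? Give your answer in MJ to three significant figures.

78.4 MJ

In absolute terms T_C = 263.71 K and T_H = 301.55 K, so ΔT = 37.84 K.
The reversible limit is COP_R = T_C/ΔT = 6.968, so W_min = Q_C/COP = Q_C·ΔT/T_C.
W_min = 546.0 × 37.84/263.71 = 78.36 MJ.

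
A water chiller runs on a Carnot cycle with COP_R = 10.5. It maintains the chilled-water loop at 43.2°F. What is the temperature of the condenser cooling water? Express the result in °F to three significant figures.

COP_R = T_C/(T_H − T_C) gives T_H − T_C = T_C/COP.
With T_C = 279.37 K, T_H = 279.37 × (1 + 1/10.5) = 305.98 K.
Converting, 305.98 K = 91.09°F.

91.1 °F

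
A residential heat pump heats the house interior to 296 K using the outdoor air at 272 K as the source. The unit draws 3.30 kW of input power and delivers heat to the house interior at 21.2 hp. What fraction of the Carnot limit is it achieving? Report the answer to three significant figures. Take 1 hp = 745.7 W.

Converting, Q̇_H = 21.20 hp = 15.81 kW, so COP_actual = Q̇_H/Ẇ = 15.81/3.300 = 4.791.
The reservoir spacing is ΔT = 296 − 272 = 24.00 K.
COP_Carnot = T_H/ΔT = 296.00/24.00 = 12.33.
η_II = COP_actual/COP_Carnot = 4.791/12.33 = 0.3884.

0.388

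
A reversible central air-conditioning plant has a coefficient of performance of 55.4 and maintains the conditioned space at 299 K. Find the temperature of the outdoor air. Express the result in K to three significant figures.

COP_R = T_C/(T_H − T_C) gives T_H − T_C = T_C/COP.
With T_C = 299.00 K, T_H = 299.00 × (1 + 1/55.4) = 304.40 K.

304 K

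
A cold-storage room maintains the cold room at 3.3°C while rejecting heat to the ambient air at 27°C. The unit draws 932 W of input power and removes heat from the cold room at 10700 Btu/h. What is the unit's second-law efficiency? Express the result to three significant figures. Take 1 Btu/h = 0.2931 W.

Converting, Q̇_C = 10700 Btu/h = 3136 W, so COP_actual = Q̇_C/Ẇ = 3136/932.0 = 3.365.
In absolute terms T_C = 276.45 K and T_H = 300.15 K, so ΔT = 23.70 K.
COP_Carnot = T_C/ΔT = 276.45/23.70 = 11.66.
η_II = COP_actual/COP_Carnot = 3.365/11.66 = 0.2885.

0.288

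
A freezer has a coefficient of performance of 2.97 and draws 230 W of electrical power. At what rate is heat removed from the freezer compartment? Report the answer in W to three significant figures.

Q̇_C = COP × Ẇ = 2.97 × 230.0 = 683.1 W.

683 W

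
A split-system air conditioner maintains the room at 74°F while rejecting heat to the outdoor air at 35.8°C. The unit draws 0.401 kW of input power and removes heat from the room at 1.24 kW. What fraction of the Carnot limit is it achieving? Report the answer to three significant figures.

0.130

COP_actual = Q̇_C/Ẇ = 1.240/0.4010 = 3.092.
In absolute terms T_C = 296.48 K and T_H = 308.95 K, so ΔT = 12.47 K.
COP_Carnot = T_C/ΔT = 296.48/12.47 = 23.78.
η_II = COP_actual/COP_Carnot = 3.092/23.78 = 0.1300.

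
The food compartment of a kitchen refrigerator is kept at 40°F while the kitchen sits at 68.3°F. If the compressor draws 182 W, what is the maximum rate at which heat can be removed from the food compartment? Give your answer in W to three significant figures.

3210 W

In absolute terms T_C = 277.59 K and T_H = 293.32 K, so ΔT = 15.72 K.
COP_Carnot = T_C/ΔT = 277.59/15.72 = 17.66.
Q̇_max = COP_Carnot × Ẇ = 17.66 × 182.0 W = 3213 W.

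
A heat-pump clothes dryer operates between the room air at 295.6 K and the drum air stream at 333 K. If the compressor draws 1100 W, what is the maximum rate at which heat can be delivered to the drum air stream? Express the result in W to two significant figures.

9800 W

The reservoir spacing is ΔT = 333 − 295.6 = 37.40 K.
COP_Carnot = T_H/ΔT = 333.00/37.40 = 8.904.
Q̇_max = COP_Carnot × Ẇ = 8.904 × 1100 W = 9794 W.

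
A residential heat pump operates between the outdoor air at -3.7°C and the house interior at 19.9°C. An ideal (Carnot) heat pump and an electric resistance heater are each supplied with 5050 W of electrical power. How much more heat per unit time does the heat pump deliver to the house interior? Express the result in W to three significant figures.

57700 W

In absolute terms T_C = 269.45 K and T_H = 293.05 K, so ΔT = 23.60 K.
COP_Carnot = T_H/ΔT = 293.05/23.60 = 12.42.
The heat pump delivers Q̇_H = COP × Ẇ = 62710 W; the resistance heater delivers Ẇ = 5050 W.
Extra = (COP − 1)·Ẇ = 57660 W.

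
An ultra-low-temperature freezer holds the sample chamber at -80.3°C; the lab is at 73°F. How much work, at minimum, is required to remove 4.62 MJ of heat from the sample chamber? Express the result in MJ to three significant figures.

2.47 MJ

In absolute terms T_C = 192.85 K and T_H = 295.93 K, so ΔT = 103.1 K.
The reversible limit is COP_R = T_C/ΔT = 1.871, so W_min = Q_C/COP = Q_C·ΔT/T_C.
W_min = 4.620 × 103.1/192.85 = 2.469 MJ.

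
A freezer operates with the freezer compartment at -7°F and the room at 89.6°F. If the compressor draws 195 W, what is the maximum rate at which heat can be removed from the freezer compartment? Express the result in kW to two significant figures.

0.91 kW

In absolute terms T_C = 251.48 K and T_H = 305.15 K, so ΔT = 53.67 K.
COP_Carnot = T_C/ΔT = 251.48/53.67 = 4.686.
Q̇_max = COP_Carnot × Ẇ = 4.686 × 195.0 W = 913.8 W = 0.9138 kW.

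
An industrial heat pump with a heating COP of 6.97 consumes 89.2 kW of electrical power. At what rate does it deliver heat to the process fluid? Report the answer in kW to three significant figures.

622 kW

Q̇_H = COP_HP × Ẇ = 6.97 × 89.20 = 621.7 kW.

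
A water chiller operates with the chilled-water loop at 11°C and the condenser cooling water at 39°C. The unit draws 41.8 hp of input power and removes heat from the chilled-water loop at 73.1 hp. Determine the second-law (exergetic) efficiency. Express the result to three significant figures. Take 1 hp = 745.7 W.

COP_actual = Q̇_C/Ẇ = 73.10/41.80 = 1.749.
In absolute terms T_C = 284.15 K and T_H = 312.15 K, so ΔT = 28.00 K.
COP_Carnot = T_C/ΔT = 284.15/28.00 = 10.15.
η_II = COP_actual/COP_Carnot = 1.749/10.15 = 0.1723.

0.172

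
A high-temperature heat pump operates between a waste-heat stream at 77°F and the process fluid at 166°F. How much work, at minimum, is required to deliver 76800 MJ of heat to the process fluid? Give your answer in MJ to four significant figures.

In absolute terms T_C = 298.15 K and T_H = 347.59 K, so ΔT = 49.44 K.
The reversible limit is COP_HP = T_H/ΔT = 7.030, so W_min = Q_H/COP = Q_H·ΔT/T_H.
W_min = 76800 × 49.44/347.59 = 10920 MJ.

10920 MJ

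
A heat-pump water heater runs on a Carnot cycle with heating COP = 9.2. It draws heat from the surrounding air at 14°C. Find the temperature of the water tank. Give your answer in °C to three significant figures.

COP_HP = T_H/(T_H − T_C) rearranges to T_H = COP·T_C/(COP − 1).
With T_C = 287.15 K, T_H = 9.2 × 287.15/8.200 = 322.17 K.
Converting, 322.17 K = 49.02°C.

49.0 °C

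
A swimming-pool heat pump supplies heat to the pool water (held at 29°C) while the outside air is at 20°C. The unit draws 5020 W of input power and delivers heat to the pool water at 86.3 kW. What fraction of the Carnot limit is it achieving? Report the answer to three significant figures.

Converting, Q̇_H = 86.30 kW = 86300 W, so COP_actual = Q̇_H/Ẇ = 86300/5020 = 17.19.
In absolute terms T_C = 293.15 K and T_H = 302.15 K, so ΔT = 9.000 K.
COP_Carnot = T_H/ΔT = 302.15/9.000 = 33.57.
η_II = COP_actual/COP_Carnot = 17.19/33.57 = 0.5121.

0.512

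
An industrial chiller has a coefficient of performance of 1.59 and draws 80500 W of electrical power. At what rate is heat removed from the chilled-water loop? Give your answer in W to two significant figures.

130000 W

Q̇_C = COP × Ẇ = 1.59 × 80500 = 128000 W.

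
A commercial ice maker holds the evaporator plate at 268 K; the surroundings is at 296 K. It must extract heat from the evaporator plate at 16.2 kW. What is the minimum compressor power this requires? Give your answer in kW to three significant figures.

The reservoir spacing is ΔT = 296 − 268 = 28.00 K.
COP_Carnot = T_C/ΔT = 268.00/28.00 = 9.571.
Ẇ_min = Q̇/COP_Carnot = 16.20/9.571 = 1.693 kW.

1.69 kW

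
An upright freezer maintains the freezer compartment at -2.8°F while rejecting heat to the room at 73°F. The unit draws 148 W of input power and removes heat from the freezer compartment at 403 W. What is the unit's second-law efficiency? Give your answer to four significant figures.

0.4518

COP_actual = Q̇_C/Ẇ = 403.0/148.0 = 2.723.
In absolute terms T_C = 253.82 K and T_H = 295.93 K, so ΔT = 42.11 K.
COP_Carnot = T_C/ΔT = 253.82/42.11 = 6.027.
η_II = COP_actual/COP_Carnot = 2.723/6.027 = 0.4518.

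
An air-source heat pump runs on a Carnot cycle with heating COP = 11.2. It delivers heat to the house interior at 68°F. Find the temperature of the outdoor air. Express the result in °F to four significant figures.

20.89 °F

COP_HP = T_H/(T_H − T_C) gives T_H − T_C = T_H/COP.
With T_H = 293.15 K, T_C = 293.15 × (1 − 1/11.2) = 266.98 K.
Converting, 266.98 K = 20.89°F.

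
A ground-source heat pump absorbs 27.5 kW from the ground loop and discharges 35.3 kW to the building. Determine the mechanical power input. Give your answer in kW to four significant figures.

7.800 kW

For a cyclic device the first law requires Q̇_H = Q̇_C + Ẇ.
Ẇ = Q̇_H − Q̇_C = 7.800 kW.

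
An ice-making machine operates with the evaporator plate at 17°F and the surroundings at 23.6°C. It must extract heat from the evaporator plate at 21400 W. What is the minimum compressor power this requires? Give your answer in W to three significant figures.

In absolute terms T_C = 264.82 K and T_H = 296.75 K, so ΔT = 31.93 K.
COP_Carnot = T_C/ΔT = 264.82/31.93 = 8.293.
Ẇ_min = Q̇/COP_Carnot = 21400/8.293 = 2581 W.

2580 W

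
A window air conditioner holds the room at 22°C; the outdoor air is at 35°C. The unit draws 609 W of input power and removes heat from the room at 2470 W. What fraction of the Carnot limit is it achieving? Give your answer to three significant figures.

COP_actual = Q̇_C/Ẇ = 2470/609.0 = 4.056.
In absolute terms T_C = 295.15 K and T_H = 308.15 K, so ΔT = 13.00 K.
COP_Carnot = T_C/ΔT = 295.15/13.00 = 22.70.
η_II = COP_actual/COP_Carnot = 4.056/22.70 = 0.1786.

0.179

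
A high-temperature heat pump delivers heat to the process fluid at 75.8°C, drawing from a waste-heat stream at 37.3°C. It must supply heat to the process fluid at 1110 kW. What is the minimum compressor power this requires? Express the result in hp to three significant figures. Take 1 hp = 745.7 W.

In absolute terms T_C = 310.45 K and T_H = 348.95 K, so ΔT = 38.50 K.
COP_Carnot = T_H/ΔT = 348.95/38.50 = 9.064.
Ẇ_min = Q̇/COP_Carnot = 1110/9.064 = 122.5 kW = 164.2 hp.

164 hp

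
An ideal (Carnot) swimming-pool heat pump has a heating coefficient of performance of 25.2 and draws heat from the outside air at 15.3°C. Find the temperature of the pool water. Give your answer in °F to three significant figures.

81.0 °F

COP_HP = T_H/(T_H − T_C) rearranges to T_H = COP·T_C/(COP − 1).
With T_C = 288.45 K, T_H = 25.2 × 288.45/24.20 = 300.37 K.
Converting, 300.37 K = 80.99°F.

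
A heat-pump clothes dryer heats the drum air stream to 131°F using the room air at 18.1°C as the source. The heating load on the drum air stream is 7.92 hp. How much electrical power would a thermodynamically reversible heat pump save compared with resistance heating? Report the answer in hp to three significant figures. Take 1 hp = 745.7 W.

7.03 hp

In absolute terms T_C = 291.25 K and T_H = 328.15 K, so ΔT = 36.90 K.
COP_Carnot = T_H/ΔT = 328.15/36.90 = 8.893.
Resistance heating needs Ẇ_res = Q̇_H = 7.920 hp; the reversible heat pump needs only Ẇ_hp = Q̇_H/COP = 0.8906 hp.
Saving = 7.920 − 0.8906 = 7.029 hp.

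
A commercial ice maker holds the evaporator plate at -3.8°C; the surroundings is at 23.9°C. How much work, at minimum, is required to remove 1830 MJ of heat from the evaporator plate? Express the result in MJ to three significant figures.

In absolute terms T_C = 269.35 K and T_H = 297.05 K, so ΔT = 27.70 K.
The reversible limit is COP_R = T_C/ΔT = 9.724, so W_min = Q_C/COP = Q_C·ΔT/T_C.
W_min = 1830 × 27.70/269.35 = 188.2 MJ.

188 MJ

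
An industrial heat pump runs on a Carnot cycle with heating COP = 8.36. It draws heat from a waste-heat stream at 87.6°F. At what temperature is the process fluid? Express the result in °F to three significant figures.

COP_HP = T_H/(T_H − T_C) rearranges to T_H = COP·T_C/(COP − 1).
With T_C = 304.04 K, T_H = 8.36 × 304.04/7.360 = 345.35 K.
Converting, 345.35 K = 161.96°F.

162 °F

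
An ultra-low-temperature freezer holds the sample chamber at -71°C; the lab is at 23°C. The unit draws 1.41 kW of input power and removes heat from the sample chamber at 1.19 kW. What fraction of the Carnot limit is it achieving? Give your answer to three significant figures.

0.392

COP_actual = Q̇_C/Ẇ = 1.190/1.410 = 0.8440.
In absolute terms T_C = 202.15 K and T_H = 296.15 K, so ΔT = 94.00 K.
COP_Carnot = T_C/ΔT = 202.15/94.00 = 2.151.
η_II = COP_actual/COP_Carnot = 0.8440/2.151 = 0.3924.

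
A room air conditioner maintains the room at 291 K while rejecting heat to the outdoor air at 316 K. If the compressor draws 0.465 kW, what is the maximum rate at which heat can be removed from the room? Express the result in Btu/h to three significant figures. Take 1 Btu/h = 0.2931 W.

18500 Btu/h

The reservoir spacing is ΔT = 316 − 291 = 25.00 K.
COP_Carnot = T_C/ΔT = 291.00/25.00 = 11.64.
Q̇_max = COP_Carnot × Ẇ = 11.64 × 0.4650 kW = 5.413 kW = 18470 Btu/h.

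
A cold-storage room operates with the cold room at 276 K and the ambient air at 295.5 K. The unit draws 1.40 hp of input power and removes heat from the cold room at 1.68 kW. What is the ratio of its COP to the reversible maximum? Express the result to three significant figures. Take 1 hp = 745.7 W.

Converting, Q̇_C = 1.680 kW = 2.253 hp, so COP_actual = Q̇_C/Ẇ = 2.253/1.400 = 1.609.
The reservoir spacing is ΔT = 295.5 − 276 = 19.50 K.
COP_Carnot = T_C/ΔT = 276.00/19.50 = 14.15.
η_II = COP_actual/COP_Carnot = 1.609/14.15 = 0.1137.

0.114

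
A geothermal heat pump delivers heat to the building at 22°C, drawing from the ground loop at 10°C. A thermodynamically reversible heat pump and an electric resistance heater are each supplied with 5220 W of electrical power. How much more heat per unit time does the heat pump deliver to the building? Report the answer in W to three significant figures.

123000 W

In absolute terms T_C = 283.15 K and T_H = 295.15 K, so ΔT = 12.00 K.
COP_Carnot = T_H/ΔT = 295.15/12.00 = 24.60.
The heat pump delivers Q̇_H = COP × Ẇ = 128400 W; the resistance heater delivers Ẇ = 5220 W.
Extra = (COP − 1)·Ẇ = 123200 W.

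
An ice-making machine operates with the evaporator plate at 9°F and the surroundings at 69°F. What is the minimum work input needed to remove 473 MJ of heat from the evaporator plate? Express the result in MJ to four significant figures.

60.55 MJ

In absolute terms T_C = 260.37 K and T_H = 293.71 K, so ΔT = 33.33 K.
The reversible limit is COP_R = T_C/ΔT = 7.811, so W_min = Q_C/COP = Q_C·ΔT/T_C.
W_min = 473.0 × 33.33/260.37 = 60.55 MJ.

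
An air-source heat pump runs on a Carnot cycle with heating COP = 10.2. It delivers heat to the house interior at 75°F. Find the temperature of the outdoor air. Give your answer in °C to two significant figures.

COP_HP = T_H/(T_H − T_C) gives T_H − T_C = T_H/COP.
With T_H = 297.04 K, T_C = 297.04 × (1 − 1/10.2) = 267.92 K.
Converting, 267.92 K = -5.23°C.

-5.2 °C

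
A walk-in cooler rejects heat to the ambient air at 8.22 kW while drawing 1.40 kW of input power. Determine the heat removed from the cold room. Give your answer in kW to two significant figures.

6.8 kW

For a cyclic device the first law requires Q̇_H = Q̇_C + Ẇ.
Q̇_C = Q̇_H − Ẇ = 6.820 kW.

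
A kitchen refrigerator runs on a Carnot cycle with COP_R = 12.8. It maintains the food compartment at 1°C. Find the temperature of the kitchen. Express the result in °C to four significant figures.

22.42 °C

COP_R = T_C/(T_H − T_C) gives T_H − T_C = T_C/COP.
With T_C = 274.15 K, T_H = 274.15 × (1 + 1/12.8) = 295.57 K.
Converting, 295.57 K = 22.42°C.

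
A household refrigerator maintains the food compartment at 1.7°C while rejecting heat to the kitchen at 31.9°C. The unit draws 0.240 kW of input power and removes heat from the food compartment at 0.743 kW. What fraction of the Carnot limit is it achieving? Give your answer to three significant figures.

0.340

COP_actual = Q̇_C/Ẇ = 0.7430/0.2400 = 3.096.
In absolute terms T_C = 274.85 K and T_H = 305.05 K, so ΔT = 30.20 K.
COP_Carnot = T_C/ΔT = 274.85/30.20 = 9.101.
η_II = COP_actual/COP_Carnot = 3.096/9.101 = 0.3402.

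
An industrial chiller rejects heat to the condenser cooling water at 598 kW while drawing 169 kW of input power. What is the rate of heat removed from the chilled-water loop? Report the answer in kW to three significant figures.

For a cyclic device the first law requires Q̇_H = Q̇_C + Ẇ.
Q̇_C = Q̇_H − Ẇ = 429.0 kW.

429 kW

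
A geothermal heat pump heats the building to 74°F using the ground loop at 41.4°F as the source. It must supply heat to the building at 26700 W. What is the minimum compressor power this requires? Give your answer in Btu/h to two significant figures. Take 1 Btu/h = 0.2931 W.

In absolute terms T_C = 278.37 K and T_H = 296.48 K, so ΔT = 18.11 K.
COP_Carnot = T_H/ΔT = 296.48/18.11 = 16.37.
Ẇ_min = Q̇/COP_Carnot = 26700/16.37 = 1631 W = 5565 Btu/h.

5600 Btu/h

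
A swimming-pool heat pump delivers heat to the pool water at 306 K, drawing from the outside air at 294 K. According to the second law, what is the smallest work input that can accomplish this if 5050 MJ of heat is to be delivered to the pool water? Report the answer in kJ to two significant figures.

200000 kJ

The reservoir spacing is ΔT = 306 − 294 = 12.00 K.
The reversible limit is COP_HP = T_H/ΔT = 25.50, so W_min = Q_H/COP = Q_H·ΔT/T_H.
W_min = 5050 × 12.00/306.00 = 198.0 MJ = 198000 kJ.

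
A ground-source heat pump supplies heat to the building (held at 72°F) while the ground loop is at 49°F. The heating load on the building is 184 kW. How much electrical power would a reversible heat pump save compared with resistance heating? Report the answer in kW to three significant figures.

In absolute terms T_C = 282.59 K and T_H = 295.37 K, so ΔT = 12.78 K.
COP_Carnot = T_H/ΔT = 295.37/12.78 = 23.12.
Resistance heating needs Ẇ_res = Q̇_H = 184.0 kW; the reversible heat pump needs only Ẇ_hp = Q̇_H/COP = 7.960 kW.
Saving = 184.0 − 7.960 = 176.0 kW.

176 kW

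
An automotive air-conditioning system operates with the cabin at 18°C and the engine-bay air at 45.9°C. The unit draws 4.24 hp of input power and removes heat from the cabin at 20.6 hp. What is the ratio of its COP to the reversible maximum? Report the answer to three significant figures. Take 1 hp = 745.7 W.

COP_actual = Q̇_C/Ẇ = 20.60/4.240 = 4.858.
In absolute terms T_C = 291.15 K and T_H = 319.05 K, so ΔT = 27.90 K.
COP_Carnot = T_C/ΔT = 291.15/27.90 = 10.44.
η_II = COP_actual/COP_Carnot = 4.858/10.44 = 0.4656.

0.466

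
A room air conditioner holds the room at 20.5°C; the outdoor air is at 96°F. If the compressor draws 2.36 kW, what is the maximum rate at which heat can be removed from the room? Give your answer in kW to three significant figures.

In absolute terms T_C = 293.65 K and T_H = 308.71 K, so ΔT = 15.06 K.
COP_Carnot = T_C/ΔT = 293.65/15.06 = 19.50.
Q̇_max = COP_Carnot × Ẇ = 19.50 × 2.360 kW = 46.03 kW.

46.0 kW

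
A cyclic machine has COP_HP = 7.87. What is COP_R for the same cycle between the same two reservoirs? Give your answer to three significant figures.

6.87

Since Q_H = Q_C + W for any cycle, COP_R = Q_C/W = Q_H/W − 1.
COP_R = 7.87 − 1 = 6.87.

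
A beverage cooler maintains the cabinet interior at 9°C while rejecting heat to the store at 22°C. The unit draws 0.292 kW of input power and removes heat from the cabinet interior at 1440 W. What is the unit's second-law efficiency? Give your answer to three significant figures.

Converting, Q̇_C = 1440 W = 1.440 kW, so COP_actual = Q̇_C/Ẇ = 1.440/0.2920 = 4.932.
In absolute terms T_C = 282.15 K and T_H = 295.15 K, so ΔT = 13.00 K.
COP_Carnot = T_C/ΔT = 282.15/13.00 = 21.70.
η_II = COP_actual/COP_Carnot = 4.932/21.70 = 0.2272.

0.227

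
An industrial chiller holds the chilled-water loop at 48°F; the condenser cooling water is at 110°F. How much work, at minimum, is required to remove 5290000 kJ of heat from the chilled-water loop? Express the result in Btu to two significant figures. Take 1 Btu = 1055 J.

In absolute terms T_C = 282.04 K and T_H = 316.48 K, so ΔT = 34.44 K.
The reversible limit is COP_R = T_C/ΔT = 8.188, so W_min = Q_C/COP = Q_C·ΔT/T_C.
W_min = 5290000 × 34.44/282.04 = 646000 kJ = 612400 Btu.

610000 Btu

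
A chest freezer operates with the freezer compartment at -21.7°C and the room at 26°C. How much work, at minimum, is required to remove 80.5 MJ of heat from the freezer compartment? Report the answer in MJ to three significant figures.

In absolute terms T_C = 251.45 K and T_H = 299.15 K, so ΔT = 47.70 K.
The reversible limit is COP_R = T_C/ΔT = 5.271, so W_min = Q_C/COP = Q_C·ΔT/T_C.
W_min = 80.50 × 47.70/251.45 = 15.27 MJ.

15.3 MJ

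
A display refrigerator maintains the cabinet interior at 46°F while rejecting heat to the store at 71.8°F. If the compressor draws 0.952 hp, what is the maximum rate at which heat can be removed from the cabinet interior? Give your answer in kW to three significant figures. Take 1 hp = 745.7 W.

In absolute terms T_C = 280.93 K and T_H = 295.26 K, so ΔT = 14.33 K.
COP_Carnot = T_C/ΔT = 280.93/14.33 = 19.60.
Q̇_max = COP_Carnot × Ẇ = 19.60 × 0.9520 hp = 18.66 hp = 13.91 kW.

13.9 kW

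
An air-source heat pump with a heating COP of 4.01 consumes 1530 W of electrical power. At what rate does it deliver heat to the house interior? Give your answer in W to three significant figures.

Q̇_H = COP_HP × Ẇ = 4.01 × 1530 = 6135 W.

6140 W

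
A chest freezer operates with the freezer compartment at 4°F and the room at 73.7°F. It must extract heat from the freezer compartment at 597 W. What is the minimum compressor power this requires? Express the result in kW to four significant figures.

In absolute terms T_C = 257.59 K and T_H = 296.32 K, so ΔT = 38.72 K.
COP_Carnot = T_C/ΔT = 257.59/38.72 = 6.652.
Ẇ_min = Q̇/COP_Carnot = 597.0/6.652 = 89.74 W = 0.08974 kW.

0.08974 kW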